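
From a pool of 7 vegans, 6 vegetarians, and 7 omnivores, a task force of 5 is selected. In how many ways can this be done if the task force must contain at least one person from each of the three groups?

Total 5-person selections from all 20: C(20,5) = 15504.
Selections missing a whole group: no vegans → C(13,5) = 1287; no vegetarians → C(14,5) = 2002; no omnivores → C(13,5) = 1287.
Add back selections omitting two groups (i.e. drawn from a single group): C(7,5) + C(6,5) + C(7,5) = 48.
By inclusion–exclusion: 15504 − 4576 + 48 = 10976.

10976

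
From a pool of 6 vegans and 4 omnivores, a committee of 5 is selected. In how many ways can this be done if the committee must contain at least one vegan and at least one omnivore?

Unrestricted: C(10,5) = 252 ways to pick any 5 of the 10.
Subtract selections that omit an entire group: no vegans → C(4,5) = 0; no omnivores → C(6,5) = 6.
Both groups omitted at once is impossible, so 252 − 6 = 246.

246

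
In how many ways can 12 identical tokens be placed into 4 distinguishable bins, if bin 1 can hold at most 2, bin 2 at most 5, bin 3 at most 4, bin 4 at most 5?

31

Without the upper bounds there are C(15,3) = 455 ways to split 12 among 4 bins.
Subtract solutions that violate a single cap (substitute x_i' = x_i − (cap_i+1)): x_1 ≥ 3 gives C(12,3) = 220; x_2 ≥ 6 gives C(9,3) = 84; x_3 ≥ 5 gives C(10,3) = 120; x_4 ≥ 6 gives C(9,3) = 84. Together 508.
Add back pairs where two caps are both exceeded: 20 + 35 + 20 + 4 + 1 + 4 = 84.
By inclusion–exclusion the count is 455 − 508 + 84 = 31.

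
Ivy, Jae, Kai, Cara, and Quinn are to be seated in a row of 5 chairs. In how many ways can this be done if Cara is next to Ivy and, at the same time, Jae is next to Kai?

Treat {Cara,Ivy} as one block (2 orders) and {Jae,Kai} as another (2 orders).
That leaves 3 units to arrange: 2 × 2 × 3! = 4 × 6 = 24.

24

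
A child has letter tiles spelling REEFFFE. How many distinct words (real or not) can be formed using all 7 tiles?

Letter multiplicities in REEFFFE: E×3, F×3, R×1.
So there are 7! / (3!·3!) = 140 distinguishable arrangements.

140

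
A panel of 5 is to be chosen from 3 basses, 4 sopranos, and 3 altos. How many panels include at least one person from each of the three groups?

204

Total 5-person selections from all 10: C(10,5) = 252.
Selections missing a whole group: no basses → C(7,5) = 21; no sopranos → C(6,5) = 6; no altos → C(7,5) = 21.
Add back selections omitting two groups (i.e. drawn from a single group): C(3,5) + C(4,5) + C(3,5) = 0.
By inclusion–exclusion: 252 − 48 + 0 = 204.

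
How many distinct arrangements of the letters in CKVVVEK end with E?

With the last slot taken by E, it remains to arrange the other 6 letters (CKVVVK).
Those 6 letters have K appearing twice and V appearing 3 times, giving (6)!/(3!·2!) = 60.

60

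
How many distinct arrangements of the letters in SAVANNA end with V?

60

With the last slot taken by V, it remains to arrange the other 6 letters (SAANNA).
Those 6 letters have A appearing 3 times and N appearing twice, giving (6)!/(3!·2!) = 60.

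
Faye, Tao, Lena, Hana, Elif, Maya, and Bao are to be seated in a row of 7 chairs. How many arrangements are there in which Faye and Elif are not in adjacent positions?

There are 7! = 5040 arrangements in all. If Faye and Elif are adjacent, merging them into one block gives 2·(6)! = 1440 arrangements.
So 5040 − 1440 = 3600 arrangements keep them apart.

3600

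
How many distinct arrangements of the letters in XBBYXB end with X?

20

With the last slot taken by X, it remains to arrange the other 5 letters (BBYXB).
Those 5 letters have B appearing 3 times, giving (5)!/(3!) = 20.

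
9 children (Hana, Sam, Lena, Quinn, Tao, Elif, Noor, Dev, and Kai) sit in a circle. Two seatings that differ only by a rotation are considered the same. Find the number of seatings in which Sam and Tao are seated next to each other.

Treat {Sam, Tao} as one unit (2 internal orders) and seat the resulting 8 units around the table: (7)! circular arrangements.
So 2 × (7)! = 2 × 5040 = 10080.

10080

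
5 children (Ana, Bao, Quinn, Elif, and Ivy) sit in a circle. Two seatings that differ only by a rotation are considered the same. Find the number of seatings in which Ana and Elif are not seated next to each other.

Without the restriction there are (4)! = 24 seatings.
Those with Ana next to Elif: fuse the pair into one unit and seat 4 units around a circle — 2·(3)! = 12.
Subtracting, 24 − 12 = 12.

12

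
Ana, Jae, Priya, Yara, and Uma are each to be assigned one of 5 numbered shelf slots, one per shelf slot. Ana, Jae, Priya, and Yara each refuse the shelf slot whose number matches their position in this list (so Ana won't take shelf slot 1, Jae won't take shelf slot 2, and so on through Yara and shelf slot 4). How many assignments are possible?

53

Let Aᵢ (for 1 ≤ i ≤ 4) be the placements that put person i in their forbidden shelf slot. Any j of these fix j positions, leaving (5−j)! ways to fill the rest, and there are C(4,j) ways to pick which j.
By inclusion–exclusion, the number of valid placements is Σ_{j=0}^{4} (−1)^j C(4,j)·(5−j)!.
Computing: 120 − 96 + 36 − 8 + 1 = 53.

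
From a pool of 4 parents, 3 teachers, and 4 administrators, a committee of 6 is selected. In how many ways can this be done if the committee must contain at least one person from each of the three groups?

With no constraint there are C(11,6) = 462 possible selections.
Selections missing a whole group: no parents → C(7,6) = 7; no teachers → C(8,6) = 28; no administrators → C(7,6) = 7.
Add back selections omitting two groups (i.e. drawn from a single group): C(4,6) + C(3,6) + C(4,6) = 0.
By inclusion–exclusion: 462 − 42 + 0 = 420.

420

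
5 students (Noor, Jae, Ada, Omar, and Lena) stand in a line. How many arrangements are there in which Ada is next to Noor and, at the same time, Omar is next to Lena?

24

Treat {Ada,Noor} as one block (2 orders) and {Omar,Lena} as another (2 orders).
That leaves 3 units to arrange: 2 × 2 × 3! = 4 × 6 = 24.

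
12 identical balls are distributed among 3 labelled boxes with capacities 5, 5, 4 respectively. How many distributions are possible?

6

Without the upper bounds there are C(14,2) = 91 ways to split 12 among 3 boxes.
Subtract solutions that violate a single cap (substitute x_i' = x_i − (cap_i+1)): x_1 ≥ 6 gives C(8,2) = 28; x_2 ≥ 6 gives C(8,2) = 28; x_3 ≥ 5 gives C(9,2) = 36. Together 92.
Add back pairs where two caps are both exceeded: 1 + 3 + 3 = 7.
By inclusion–exclusion the count is 91 − 92 + 7 = 6.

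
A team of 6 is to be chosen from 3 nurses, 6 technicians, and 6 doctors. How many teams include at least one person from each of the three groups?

3915

Unrestricted: C(15,6) = 5005 ways to pick any 6 of the 15.
Subtract selections that omit an entire group: no nurses → C(12,6) = 924; no technicians → C(9,6) = 84; no doctors → C(9,6) = 84.
Add back selections omitting two groups (i.e. drawn from a single group): C(3,6) + C(6,6) + C(6,6) = 2.
By inclusion–exclusion: 5005 − 1092 + 2 = 3915.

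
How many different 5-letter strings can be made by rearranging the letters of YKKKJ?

20

Letter multiplicities in YKKKJ: J×1, K×3, Y×1.
The number of distinct arrangements is 5!/(3!) = 120/6 = 20.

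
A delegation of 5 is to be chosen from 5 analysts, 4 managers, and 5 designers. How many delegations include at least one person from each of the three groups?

Unrestricted: C(14,5) = 2002 ways to pick any 5 of the 14.
Subtract selections that omit an entire group: no analysts → C(9,5) = 126; no managers → C(10,5) = 252; no designers → C(9,5) = 126.
Add back selections omitting two groups (i.e. drawn from a single group): C(5,5) + C(4,5) + C(5,5) = 2.
By inclusion–exclusion: 2002 − 504 + 2 = 1500.

1500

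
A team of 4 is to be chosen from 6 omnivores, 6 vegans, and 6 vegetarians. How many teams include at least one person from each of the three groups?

1620

With no constraint there are C(18,4) = 3060 possible selections.
Subtract selections that omit an entire group: no omnivores → C(12,4) = 495; no vegans → C(12,4) = 495; no vegetarians → C(12,4) = 495.
Add back selections omitting two groups (i.e. drawn from a single group): C(6,4) + C(6,4) + C(6,4) = 45.
By inclusion–exclusion: 3060 − 1485 + 45 = 1620.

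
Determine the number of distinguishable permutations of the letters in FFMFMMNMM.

Letter multiplicities in FFMFMMNMM: F×3, M×5, N×1.
The number of distinct arrangements is 9!/(5!·3!) = 362880/720 = 504.

504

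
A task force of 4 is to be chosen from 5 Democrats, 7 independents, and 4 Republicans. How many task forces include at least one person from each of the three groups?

Unrestricted: C(16,4) = 1820 ways to pick any 4 of the 16.
Subtract selections that omit an entire group: no Democrats → C(11,4) = 330; no independents → C(9,4) = 126; no Republicans → C(12,4) = 495.
Add back selections omitting two groups (i.e. drawn from a single group): C(5,4) + C(7,4) + C(4,4) = 41.
By inclusion–exclusion: 1820 − 951 + 41 = 910.

910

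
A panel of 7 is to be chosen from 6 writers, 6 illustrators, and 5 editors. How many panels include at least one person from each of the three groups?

17996

Unrestricted: C(17,7) = 19448 ways to pick any 7 of the 17.
Subtract selections that omit an entire group: no writers → C(11,7) = 330; no illustrators → C(11,7) = 330; no editors → C(12,7) = 792.
Add back selections omitting two groups (i.e. drawn from a single group): C(6,7) + C(6,7) + C(5,7) = 0.
By inclusion–exclusion: 19448 − 1452 + 0 = 17996.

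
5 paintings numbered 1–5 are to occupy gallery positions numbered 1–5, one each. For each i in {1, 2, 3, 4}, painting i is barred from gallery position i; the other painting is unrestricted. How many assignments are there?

53

Let Aᵢ (for 1 ≤ i ≤ 4) be the placements that put painting i in its forbidden gallery position. Any j of these fix j positions, leaving (5−j)! ways to fill the rest, and there are C(4,j) ways to pick which j.
By inclusion–exclusion, the number of valid placements is Σ_{j=0}^{4} (−1)^j C(4,j)·(5−j)!.
Computing: 120 − 96 + 36 − 8 + 1 = 53.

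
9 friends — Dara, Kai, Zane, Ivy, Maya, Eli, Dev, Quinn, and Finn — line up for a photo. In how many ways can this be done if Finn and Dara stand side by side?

80640

Place the 7 others and the Finn-Dara pair as 8 objects in a line; the pair has 2 internal arrangements.
So the count is 2·(8)! = 80640.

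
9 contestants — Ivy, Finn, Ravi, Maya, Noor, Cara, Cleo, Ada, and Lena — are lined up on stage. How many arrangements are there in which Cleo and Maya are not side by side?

282240

Of the 9! = 362880 arrangements, those with Cleo and Maya adjacent number 2 × 8! = 80640 (treat the pair as a block with 2 internal orders).
So 362880 − 80640 = 282240 arrangements keep them apart.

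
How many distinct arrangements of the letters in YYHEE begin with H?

6

With the first slot taken by H, it remains to arrange the other 4 letters (YYEE).
Those 4 letters have E appearing twice and Y appearing twice, giving (4)!/(2!·2!) = 6.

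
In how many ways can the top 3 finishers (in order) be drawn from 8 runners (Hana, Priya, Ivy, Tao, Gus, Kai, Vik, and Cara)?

336

There are 8 choices for 1st place, 7 for 2nd, and 6 for 3rd.
That gives 8 × 7 × 6 = 336.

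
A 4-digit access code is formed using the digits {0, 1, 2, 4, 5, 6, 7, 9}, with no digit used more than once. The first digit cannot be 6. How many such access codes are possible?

The first digit has 8−1 = 7 choices (anything except 6).
The remaining 3 digits are filled from the other 7 symbols without repetition: 7 × 6 × 5 = 210.
Total: 7 × 210 = 1470.

1470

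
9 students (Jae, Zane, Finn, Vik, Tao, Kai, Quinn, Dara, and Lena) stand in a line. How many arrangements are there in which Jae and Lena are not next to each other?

Of the 9! = 362880 arrangements, those with Jae and Lena adjacent number 2 × 8! = 80640 (treat the pair as a block with 2 internal orders).
So 362880 − 80640 = 282240 arrangements keep them apart.

282240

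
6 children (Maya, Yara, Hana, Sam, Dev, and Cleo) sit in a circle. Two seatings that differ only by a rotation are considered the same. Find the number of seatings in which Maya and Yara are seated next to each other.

Glue Maya and Yara into a block (2 internal orders). Seating 5 units around a circle gives (4)! arrangements.
So 2 × (4)! = 2 × 24 = 48.

48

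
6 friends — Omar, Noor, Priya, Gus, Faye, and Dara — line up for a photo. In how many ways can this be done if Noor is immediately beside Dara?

Glue Noor and Dara into one block (2 internal orders), leaving 5 units to arrange in a row.
So the count is 2·(5)! = 240.

240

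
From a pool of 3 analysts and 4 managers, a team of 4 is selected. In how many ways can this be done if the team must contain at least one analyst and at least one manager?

34

Unrestricted: C(7,4) = 35 ways to pick any 4 of the 7.
Subtract selections that omit an entire group: no analysts → C(4,4) = 1; no managers → C(3,4) = 0.
Both groups omitted at once is impossible, so 35 − 1 = 34.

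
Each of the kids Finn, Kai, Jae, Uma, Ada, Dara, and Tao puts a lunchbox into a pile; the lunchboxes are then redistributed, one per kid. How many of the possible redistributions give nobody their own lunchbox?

This is the derangement count D_7: permutations of 7 items with no fixed point.
By inclusion–exclusion this is Σ_{j=0}^{7} (−1)^j C(7,j)·(7−j)!.
Computing: 5040 − 5040 + 2520 − 840 + 210 − 42 + 7 − 1 = 1854.

1854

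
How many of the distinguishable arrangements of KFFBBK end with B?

Fix B in the last position and arrange the remaining 5 letters.
Those 5 letters have F appearing twice and K appearing twice, giving (5)!/(2!·2!) = 30.

30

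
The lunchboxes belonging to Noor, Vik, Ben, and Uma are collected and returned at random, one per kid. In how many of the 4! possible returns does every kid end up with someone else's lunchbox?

Let Aᵢ be the assignments in which kid i gets their own lunchbox. We want the size of the complement of A₁∪…∪A_4.
By inclusion–exclusion this is Σ_{j=0}^{4} (−1)^j C(4,j)·(4−j)!.
Computing: 24 − 24 + 12 − 4 + 1 = 9.

9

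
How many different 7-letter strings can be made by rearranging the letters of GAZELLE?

Letter multiplicities in GAZELLE: A×1, E×2, G×1, L×2, Z×1.
Dividing 7! = 5040 by 2!·2! = 4 for the repeated letters gives 1260.

1260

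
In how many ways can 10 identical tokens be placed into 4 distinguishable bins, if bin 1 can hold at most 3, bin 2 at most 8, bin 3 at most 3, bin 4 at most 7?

Ignoring the caps, the number of non-negative solutions to x_1+…+x_4 = 10 is C(13,3) = 286.
Subtract solutions that violate a single cap (substitute x_i' = x_i − (cap_i+1)): x_1 ≥ 4 gives C(9,3) = 84; x_2 ≥ 9 gives C(4,3) = 4; x_3 ≥ 4 gives C(9,3) = 84; x_4 ≥ 8 gives C(5,3) = 10. Together 182.
Add back pairs where two caps are both exceeded: 0 + 10 + 0 + 0 + 0 + 0 = 10.
By inclusion–exclusion the count is 286 − 182 + 10 = 114.

114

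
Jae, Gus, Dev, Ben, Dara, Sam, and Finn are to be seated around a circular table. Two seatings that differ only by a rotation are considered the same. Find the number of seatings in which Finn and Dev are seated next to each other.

Glue Finn and Dev into a block (2 internal orders). Seating 6 units around a circle gives (5)! arrangements.
So 2 × (5)! = 2 × 120 = 240.

240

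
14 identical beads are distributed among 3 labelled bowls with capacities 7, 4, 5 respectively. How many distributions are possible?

6

By stars and bars, unrestricted non-negative solutions to x_1+…+x_3 = 14 number C(14+2,2) = 120.
Subtract solutions that violate a single cap (substitute x_i' = x_i − (cap_i+1)): x_1 ≥ 8 gives C(8,2) = 28; x_2 ≥ 5 gives C(11,2) = 55; x_3 ≥ 6 gives C(10,2) = 45. Together 128.
Add back pairs where two caps are both exceeded: 3 + 1 + 10 = 14.
By inclusion–exclusion the count is 120 − 128 + 14 = 6.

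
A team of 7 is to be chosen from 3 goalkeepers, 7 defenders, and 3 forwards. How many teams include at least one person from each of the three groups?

1477

With no constraint there are C(13,7) = 1716 possible selections.
Selections missing a whole group: no goalkeepers → C(10,7) = 120; no defenders → C(6,7) = 0; no forwards → C(10,7) = 120.
Add back selections omitting two groups (i.e. drawn from a single group): C(3,7) + C(7,7) + C(3,7) = 1.
By inclusion–exclusion: 1716 − 240 + 1 = 1477.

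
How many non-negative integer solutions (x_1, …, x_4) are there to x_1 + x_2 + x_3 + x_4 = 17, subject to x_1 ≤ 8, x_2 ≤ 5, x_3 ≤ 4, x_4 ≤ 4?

By stars and bars, unrestricted non-negative solutions to x_1+…+x_4 = 17 number C(17+3,3) = 1140.
Subtract solutions that violate a single cap (substitute x_i' = x_i − (cap_i+1)): x_1 ≥ 9 gives C(11,3) = 165; x_2 ≥ 6 gives C(14,3) = 364; x_3 ≥ 5 gives C(15,3) = 455; x_4 ≥ 5 gives C(15,3) = 455. Together 1439.
Add back pairs where two caps are both exceeded: 10 + 20 + 20 + 84 + 84 + 120 = 338.
Subtract triples: 0 + 0 + 0 + 4 = 4.
By inclusion–exclusion the count is 1140 − 1439 + 338 − 4 = 35.

35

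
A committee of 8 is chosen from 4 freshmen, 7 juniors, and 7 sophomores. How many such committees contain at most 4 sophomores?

39897

Split by how many sophomores are chosen (0 through 4).
Sum: C(7,0)·C(11,8) + C(7,1)·C(11,7) + C(7,2)·C(11,6) + C(7,3)·C(11,5) + C(7,4)·C(11,4) = 165 + 2310 + 9702 + 16170 + 11550 = 39897.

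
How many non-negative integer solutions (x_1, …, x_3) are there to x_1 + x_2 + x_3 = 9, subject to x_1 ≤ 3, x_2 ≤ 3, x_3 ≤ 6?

10

Without the upper bounds there are C(11,2) = 55 ways to split 9 among 3 variables.
Subtract solutions that violate a single cap (substitute x_i' = x_i − (cap_i+1)): x_1 ≥ 4 gives C(7,2) = 21; x_2 ≥ 4 gives C(7,2) = 21; x_3 ≥ 7 gives C(4,2) = 6. Together 48.
Add back pairs where two caps are both exceeded: 3 + 0 + 0 = 3.
By inclusion–exclusion the count is 55 − 48 + 3 = 10.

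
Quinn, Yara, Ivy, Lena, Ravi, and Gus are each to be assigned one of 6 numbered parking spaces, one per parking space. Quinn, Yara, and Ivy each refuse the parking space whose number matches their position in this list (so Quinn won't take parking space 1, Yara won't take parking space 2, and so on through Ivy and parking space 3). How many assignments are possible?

426

Let Aᵢ (for i ∈ {1, 2, 3}) be the placements that put person i in their forbidden parking space. Any j of these fix j positions, leaving (6−j)! ways to fill the rest, and there are C(3,j) ways to pick which j.
By inclusion–exclusion, the number of valid placements is Σ_{j=0}^{3} (−1)^j C(3,j)·(6−j)!.
Computing: 720 − 360 + 72 − 6 = 426.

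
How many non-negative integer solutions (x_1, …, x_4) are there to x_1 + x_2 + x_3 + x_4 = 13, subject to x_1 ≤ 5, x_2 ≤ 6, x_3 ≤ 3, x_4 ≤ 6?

94

Without the upper bounds there are C(16,3) = 560 ways to split 13 among 4 variables.
Subtract solutions that violate a single cap (substitute x_i' = x_i − (cap_i+1)): x_1 ≥ 6 gives C(10,3) = 120; x_2 ≥ 7 gives C(9,3) = 84; x_3 ≥ 4 gives C(12,3) = 220; x_4 ≥ 7 gives C(9,3) = 84. Together 508.
Add back pairs where two caps are both exceeded: 1 + 20 + 1 + 10 + 0 + 10 = 42.
By inclusion–exclusion the count is 560 − 508 + 42 = 94.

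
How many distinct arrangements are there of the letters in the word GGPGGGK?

Letter multiplicities in GGPGGGK: G×5, K×1, P×1.
Dividing 7! = 5040 by 5! = 120 for the repeated letters gives 42.

42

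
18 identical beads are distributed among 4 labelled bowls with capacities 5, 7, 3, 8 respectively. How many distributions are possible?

52

Without the upper bounds there are C(21,3) = 1330 ways to split 18 among 4 bowls.
Subtract solutions that violate a single cap (substitute x_i' = x_i − (cap_i+1)): x_1 ≥ 6 gives C(15,3) = 455; x_2 ≥ 8 gives C(13,3) = 286; x_3 ≥ 4 gives C(17,3) = 680; x_4 ≥ 9 gives C(12,3) = 220. Together 1641.
Add back pairs where two caps are both exceeded: 35 + 165 + 20 + 84 + 4 + 56 = 364.
Subtract triples: 1 + 0 + 0 + 0 = 1.
By inclusion–exclusion the count is 1330 − 1641 + 364 − 1 = 52.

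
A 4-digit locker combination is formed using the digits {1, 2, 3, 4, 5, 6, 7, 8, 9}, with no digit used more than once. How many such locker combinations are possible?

3024

This is a permutation of 4 out of 9: P(9,4) = 9!/5!.
That product is 9 × 8 × 7 × 6 = 3024.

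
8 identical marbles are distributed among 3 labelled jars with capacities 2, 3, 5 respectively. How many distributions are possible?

By stars and bars, unrestricted non-negative solutions to x_1+…+x_3 = 8 number C(8+2,2) = 45.
Subtract solutions that violate a single cap (substitute x_i' = x_i − (cap_i+1)): x_1 ≥ 3 gives C(7,2) = 21; x_2 ≥ 4 gives C(6,2) = 15; x_3 ≥ 6 gives C(4,2) = 6. Together 42.
Add back pairs where two caps are both exceeded: 3 + 0 + 0 = 3.
By inclusion–exclusion the count is 45 − 42 + 3 = 6.

6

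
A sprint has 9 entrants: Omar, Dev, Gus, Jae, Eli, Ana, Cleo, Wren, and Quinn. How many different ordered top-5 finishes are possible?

This is an ordered selection of 5 from 9: P(9,5).
That gives 9 × 8 × 7 × 6 × 5 = 15120.

15120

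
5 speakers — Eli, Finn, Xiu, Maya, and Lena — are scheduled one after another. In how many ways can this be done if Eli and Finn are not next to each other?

Of the 5! = 120 arrangements, those with Eli and Finn adjacent number 2 × 4! = 48 (treat the pair as a block with 2 internal orders).
So 120 − 48 = 72 arrangements keep them apart.

72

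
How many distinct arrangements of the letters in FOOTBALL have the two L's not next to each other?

7560

Total arrangements of FOOTBALL: 8!/(2!·2!) = 10080.
If the two L's are adjacent, glue them into one block, leaving 7 items to arrange: (7)!/(2!) = 2520 ways.
Hence 10080 − 2520 = 7560.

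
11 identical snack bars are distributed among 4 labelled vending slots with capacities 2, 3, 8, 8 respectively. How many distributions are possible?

Without the upper bounds there are C(14,3) = 364 ways to split 11 among 4 vending slots.
Subtract solutions that violate a single cap (substitute x_i' = x_i − (cap_i+1)): x_1 ≥ 3 gives C(11,3) = 165; x_2 ≥ 4 gives C(10,3) = 120; x_3 ≥ 9 gives C(5,3) = 10; x_4 ≥ 9 gives C(5,3) = 10. Together 305.
Add back pairs where two caps are both exceeded: 35 + 0 + 0 + 0 + 0 + 0 = 35.
By inclusion–exclusion the count is 364 − 305 + 35 = 94.

94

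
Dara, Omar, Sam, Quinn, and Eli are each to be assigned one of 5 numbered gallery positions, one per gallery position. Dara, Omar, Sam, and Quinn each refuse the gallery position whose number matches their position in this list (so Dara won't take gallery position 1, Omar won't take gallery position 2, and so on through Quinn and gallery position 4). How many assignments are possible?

53

Let Aᵢ (for 1 ≤ i ≤ 4) be the placements that put person i in their forbidden gallery position. Any j of these fix j positions, leaving (5−j)! ways to fill the rest, and there are C(4,j) ways to pick which j.
By inclusion–exclusion, the number of valid placements is Σ_{j=0}^{4} (−1)^j C(4,j)·(5−j)!.
Computing: 120 − 96 + 36 − 8 + 1 = 53.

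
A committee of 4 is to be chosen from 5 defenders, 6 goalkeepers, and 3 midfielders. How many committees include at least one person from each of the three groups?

With no constraint there are C(14,4) = 1001 possible selections.
Subtract selections that omit an entire group: no defenders → C(9,4) = 126; no goalkeepers → C(8,4) = 70; no midfielders → C(11,4) = 330.
Add back selections omitting two groups (i.e. drawn from a single group): C(5,4) + C(6,4) + C(3,4) = 20.
By inclusion–exclusion: 1001 − 526 + 20 = 495.

495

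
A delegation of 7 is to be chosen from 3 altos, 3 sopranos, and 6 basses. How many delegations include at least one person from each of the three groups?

With no constraint there are C(12,7) = 792 possible selections.
Subtract selections that omit an entire group: no altos → C(9,7) = 36; no sopranos → C(9,7) = 36; no basses → C(6,7) = 0.
Add back selections omitting two groups (i.e. drawn from a single group): C(3,7) + C(3,7) + C(6,7) = 0.
By inclusion–exclusion: 792 − 72 + 0 = 720.

720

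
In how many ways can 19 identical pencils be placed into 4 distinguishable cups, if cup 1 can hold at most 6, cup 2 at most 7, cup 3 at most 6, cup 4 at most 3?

Without the upper bounds there are C(22,3) = 1540 ways to split 19 among 4 cups.
Subtract solutions that violate a single cap (substitute x_i' = x_i − (cap_i+1)): x_1 ≥ 7 gives C(15,3) = 455; x_2 ≥ 8 gives C(14,3) = 364; x_3 ≥ 7 gives C(15,3) = 455; x_4 ≥ 4 gives C(18,3) = 816. Together 2090.
Add back pairs where two caps are both exceeded: 35 + 56 + 165 + 35 + 120 + 165 = 576.
Subtract triples: 0 + 1 + 4 + 1 = 6.
By inclusion–exclusion the count is 1540 − 2090 + 576 − 6 = 20.

20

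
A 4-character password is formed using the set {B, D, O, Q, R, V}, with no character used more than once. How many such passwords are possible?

This is a permutation of 4 out of 6: P(6,4) = 6!/2!.
That product is 6 × 5 × 4 × 3 = 360.

360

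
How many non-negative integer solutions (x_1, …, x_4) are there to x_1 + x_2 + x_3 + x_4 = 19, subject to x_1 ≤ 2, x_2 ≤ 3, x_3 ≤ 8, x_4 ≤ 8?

10

Ignoring the caps, the number of non-negative solutions to x_1+…+x_4 = 19 is C(22,3) = 1540.
Subtract solutions that violate a single cap (substitute x_i' = x_i − (cap_i+1)): x_1 ≥ 3 gives C(19,3) = 969; x_2 ≥ 4 gives C(18,3) = 816; x_3 ≥ 9 gives C(13,3) = 286; x_4 ≥ 9 gives C(13,3) = 286. Together 2357.
Add back pairs where two caps are both exceeded: 455 + 120 + 120 + 84 + 84 + 4 = 867.
Subtract triples: 20 + 20 + 0 + 0 = 40.
By inclusion–exclusion the count is 1540 − 2357 + 867 − 40 = 10.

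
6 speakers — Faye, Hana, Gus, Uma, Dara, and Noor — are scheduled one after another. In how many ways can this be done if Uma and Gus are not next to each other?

480

There are 6! = 720 arrangements in all. If Uma and Gus are adjacent, merging them into one block gives 2·(5)! = 240 arrangements.
Complementary counting: 720 − 240 = 480.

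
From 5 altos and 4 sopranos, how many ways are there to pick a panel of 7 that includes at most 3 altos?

Split by how many altos are chosen (0 through 3).
Sum: C(5,0)·C(4,7) + C(5,1)·C(4,6) + C(5,2)·C(4,5) + C(5,3)·C(4,4) = 0 + 0 + 0 + 10 = 10.

10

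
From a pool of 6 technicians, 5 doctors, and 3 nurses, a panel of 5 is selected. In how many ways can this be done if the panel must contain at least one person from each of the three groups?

With no constraint there are C(14,5) = 2002 possible selections.
Selections missing a whole group: no technicians → C(8,5) = 56; no doctors → C(9,5) = 126; no nurses → C(11,5) = 462.
Add back selections omitting two groups (i.e. drawn from a single group): C(6,5) + C(5,5) + C(3,5) = 7.
By inclusion–exclusion: 2002 − 644 + 7 = 1365.

1365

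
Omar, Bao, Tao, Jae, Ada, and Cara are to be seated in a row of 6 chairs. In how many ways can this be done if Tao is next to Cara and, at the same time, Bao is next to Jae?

Treat {Tao,Cara} as one block (2 orders) and {Bao,Jae} as another (2 orders).
That leaves 4 units to arrange: 2 × 2 × 4! = 4 × 24 = 96.

96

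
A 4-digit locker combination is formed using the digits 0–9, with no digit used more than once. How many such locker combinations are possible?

Choose and order 4 of the 10 symbols: the first digit has 10 options, the next 9, then 8, 7.
That product is 10 × 9 × 8 × 7 = 5040.

5040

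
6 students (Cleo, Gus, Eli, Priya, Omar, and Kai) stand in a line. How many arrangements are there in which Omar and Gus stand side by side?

Place the 4 others and the Omar-Gus pair as 5 objects in a line; the pair has 2 internal arrangements.
That gives 2 × 5! = 2 × 120 = 240.

240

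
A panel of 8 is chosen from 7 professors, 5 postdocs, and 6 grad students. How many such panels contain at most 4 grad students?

Split by how many grad students are chosen (0 through 4).
Sum: C(6,0)·C(12,8) + C(6,1)·C(12,7) + C(6,2)·C(12,6) + C(6,3)·C(12,5) + C(6,4)·C(12,4) = 495 + 4752 + 13860 + 15840 + 7425 = 42372.

42372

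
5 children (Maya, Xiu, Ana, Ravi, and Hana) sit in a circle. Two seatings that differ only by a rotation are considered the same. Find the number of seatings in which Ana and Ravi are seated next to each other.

12

Glue Ana and Ravi into a block (2 internal orders). Seating 4 units around a circle gives (3)! arrangements.
So 2 × (3)! = 2 × 6 = 12.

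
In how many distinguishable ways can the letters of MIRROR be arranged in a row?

The 6 letters of MIRROR have repeats: R appearing 3 times.
The number of distinct arrangements is 6!/(3!) = 720/6 = 120.

120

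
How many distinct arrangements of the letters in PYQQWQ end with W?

With the last slot taken by W, it remains to arrange the other 5 letters (PYQQQ).
Those 5 letters have Q appearing 3 times, giving (5)!/(3!) = 20.

20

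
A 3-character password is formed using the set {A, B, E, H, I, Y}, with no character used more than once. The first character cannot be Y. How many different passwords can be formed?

100

The first character has 6−1 = 5 choices (anything except Y).
The remaining 2 characters are filled from the other 5 symbols without repetition: 5 × 4 = 20.
Total: 5 × 20 = 100.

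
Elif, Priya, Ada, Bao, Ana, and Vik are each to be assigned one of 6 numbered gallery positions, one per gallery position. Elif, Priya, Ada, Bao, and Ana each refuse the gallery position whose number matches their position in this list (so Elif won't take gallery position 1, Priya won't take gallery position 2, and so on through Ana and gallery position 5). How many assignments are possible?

Let Aᵢ (for 1 ≤ i ≤ 5) be the placements that put person i in their forbidden gallery position. Any j of these fix j positions, leaving (6−j)! ways to fill the rest, and there are C(5,j) ways to pick which j.
By inclusion–exclusion, the number of valid placements is Σ_{j=0}^{5} (−1)^j C(5,j)·(6−j)!.
Computing: 720 − 600 + 240 − 60 + 10 − 1 = 309.

309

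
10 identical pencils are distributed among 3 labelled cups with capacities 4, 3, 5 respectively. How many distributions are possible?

6

Ignoring the caps, the number of non-negative solutions to x_1+…+x_3 = 10 is C(12,2) = 66.
Subtract solutions that violate a single cap (substitute x_i' = x_i − (cap_i+1)): x_1 ≥ 5 gives C(7,2) = 21; x_2 ≥ 4 gives C(8,2) = 28; x_3 ≥ 6 gives C(6,2) = 15. Together 64.
Add back pairs where two caps are both exceeded: 3 + 0 + 1 = 4.
By inclusion–exclusion the count is 66 − 64 + 4 = 6.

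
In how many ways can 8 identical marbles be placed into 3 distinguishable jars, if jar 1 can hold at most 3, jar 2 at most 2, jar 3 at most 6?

By stars and bars, unrestricted non-negative solutions to x_1+…+x_3 = 8 number C(8+2,2) = 45.
Subtract solutions that violate a single cap (substitute x_i' = x_i − (cap_i+1)): x_1 ≥ 4 gives C(6,2) = 15; x_2 ≥ 3 gives C(7,2) = 21; x_3 ≥ 7 gives C(3,2) = 3. Together 39.
Add back pairs where two caps are both exceeded: 3 + 0 + 0 = 3.
By inclusion–exclusion the count is 45 − 39 + 3 = 9.

9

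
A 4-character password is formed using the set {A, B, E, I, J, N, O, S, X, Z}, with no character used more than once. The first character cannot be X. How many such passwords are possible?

4536

The first character has 10−1 = 9 choices (anything except X).
The remaining 3 characters are filled from the other 9 symbols without repetition: 9 × 8 × 7 = 504.
Total: 9 × 504 = 4536.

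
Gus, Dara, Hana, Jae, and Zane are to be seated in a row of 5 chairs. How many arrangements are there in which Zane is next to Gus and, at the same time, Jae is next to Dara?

24

Treat {Zane,Gus} as one block (2 orders) and {Jae,Dara} as another (2 orders).
That leaves 3 units to arrange: 2 × 2 × 3! = 4 × 6 = 24.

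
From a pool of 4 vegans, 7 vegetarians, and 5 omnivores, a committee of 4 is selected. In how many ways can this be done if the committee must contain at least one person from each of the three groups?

Unrestricted: C(16,4) = 1820 ways to pick any 4 of the 16.
Subtract selections that omit an entire group: no vegans → C(12,4) = 495; no vegetarians → C(9,4) = 126; no omnivores → C(11,4) = 330.
Add back selections omitting two groups (i.e. drawn from a single group): C(4,4) + C(7,4) + C(5,4) = 41.
By inclusion–exclusion: 1820 − 951 + 41 = 910.

910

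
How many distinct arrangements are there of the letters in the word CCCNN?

CCCNN has 5 letters with C appearing 3 times and N appearing twice.
Dividing 5! = 120 by 3!·2! = 12 for the repeated letters gives 10.

10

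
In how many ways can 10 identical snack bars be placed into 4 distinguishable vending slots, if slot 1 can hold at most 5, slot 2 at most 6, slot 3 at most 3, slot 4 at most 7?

138

Ignoring the caps, the number of non-negative solutions to x_1+…+x_4 = 10 is C(13,3) = 286.
Subtract solutions that violate a single cap (substitute x_i' = x_i − (cap_i+1)): x_1 ≥ 6 gives C(7,3) = 35; x_2 ≥ 7 gives C(6,3) = 20; x_3 ≥ 4 gives C(9,3) = 84; x_4 ≥ 8 gives C(5,3) = 10. Together 149.
Add back pairs where two caps are both exceeded: 0 + 1 + 0 + 0 + 0 + 0 = 1.
By inclusion–exclusion the count is 286 − 149 + 1 = 138.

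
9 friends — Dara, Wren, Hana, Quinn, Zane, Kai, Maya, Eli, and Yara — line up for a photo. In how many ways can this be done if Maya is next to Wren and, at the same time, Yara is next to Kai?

20160

Treat {Maya,Wren} as one block (2 orders) and {Yara,Kai} as another (2 orders).
That leaves 7 units to arrange: 2 × 2 × 7! = 4 × 5040 = 20160.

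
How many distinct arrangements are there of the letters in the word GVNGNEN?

Letter multiplicities in GVNGNEN: E×1, G×2, N×3, V×1.
Dividing 7! = 5040 by 3!·2! = 12 for the repeated letters gives 420.

420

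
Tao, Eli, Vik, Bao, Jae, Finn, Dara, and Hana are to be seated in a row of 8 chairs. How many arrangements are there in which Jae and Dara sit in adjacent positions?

10080

Treat {Jae, Dara} as a single unit. There are 7 units to order, and the pair itself can be ordered 2 ways.
That gives 2 × 7! = 2 × 5040 = 10080.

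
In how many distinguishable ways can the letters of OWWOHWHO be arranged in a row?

Letter multiplicities in OWWOHWHO: H×2, O×3, W×3.
Dividing 8! = 40320 by 3!·3!·2! = 72 for the repeated letters gives 560.

560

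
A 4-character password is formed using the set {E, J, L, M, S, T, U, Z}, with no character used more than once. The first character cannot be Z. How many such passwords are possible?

1470

The first character has 8−1 = 7 choices (anything except Z).
The remaining 3 characters are filled from the other 7 symbols without repetition: 7 × 6 × 5 = 210.
Total: 7 × 210 = 1470.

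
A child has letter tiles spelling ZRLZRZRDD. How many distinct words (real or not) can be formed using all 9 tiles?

5040

Letter multiplicities in ZRLZRZRDD: D×2, L×1, R×3, Z×3.
Dividing 9! = 362880 by 3!·3!·2! = 72 for the repeated letters gives 5040.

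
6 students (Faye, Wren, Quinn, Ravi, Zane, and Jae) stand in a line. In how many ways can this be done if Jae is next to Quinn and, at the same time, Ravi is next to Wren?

96

Treat {Jae,Quinn} as one block (2 orders) and {Ravi,Wren} as another (2 orders).
That leaves 4 units to arrange: 2 × 2 × 4! = 4 × 24 = 96.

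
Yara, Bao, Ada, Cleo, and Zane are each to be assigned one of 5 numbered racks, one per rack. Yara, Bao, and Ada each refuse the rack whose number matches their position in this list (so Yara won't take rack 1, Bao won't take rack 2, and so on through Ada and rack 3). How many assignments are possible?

64

Let Aᵢ (for i ∈ {1, 2, 3}) be the placements that put person i in their forbidden rack. Any j of these fix j positions, leaving (5−j)! ways to fill the rest, and there are C(3,j) ways to pick which j.
By inclusion–exclusion, the number of valid placements is Σ_{j=0}^{3} (−1)^j C(3,j)·(5−j)!.
Computing: 120 − 72 + 18 − 2 = 64.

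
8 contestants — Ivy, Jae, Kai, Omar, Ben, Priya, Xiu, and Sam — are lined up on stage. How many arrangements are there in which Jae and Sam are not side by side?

There are 8! = 40320 arrangements in all. If Jae and Sam are adjacent, merging them into one block gives 2·(7)! = 10080 arrangements.
So 40320 − 10080 = 30240 arrangements keep them apart.

30240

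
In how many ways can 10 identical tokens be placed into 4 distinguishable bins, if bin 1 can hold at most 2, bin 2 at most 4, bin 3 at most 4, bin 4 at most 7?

Without the upper bounds there are C(13,3) = 286 ways to split 10 among 4 bins.
Subtract solutions that violate a single cap (substitute x_i' = x_i − (cap_i+1)): x_1 ≥ 3 gives C(10,3) = 120; x_2 ≥ 5 gives C(8,3) = 56; x_3 ≥ 5 gives C(8,3) = 56; x_4 ≥ 8 gives C(5,3) = 10. Together 242.
Add back pairs where two caps are both exceeded: 10 + 10 + 0 + 1 + 0 + 0 = 21.
By inclusion–exclusion the count is 286 − 242 + 21 = 65.

65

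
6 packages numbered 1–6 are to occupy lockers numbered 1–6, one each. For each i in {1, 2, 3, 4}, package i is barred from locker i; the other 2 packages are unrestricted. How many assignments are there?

362

Let Aᵢ (for 1 ≤ i ≤ 4) be the placements that put package i in its forbidden locker. Any j of these fix j positions, leaving (6−j)! ways to fill the rest, and there are C(4,j) ways to pick which j.
By inclusion–exclusion, the number of valid placements is Σ_{j=0}^{4} (−1)^j C(4,j)·(6−j)!.
Computing: 720 − 480 + 144 − 24 + 2 = 362.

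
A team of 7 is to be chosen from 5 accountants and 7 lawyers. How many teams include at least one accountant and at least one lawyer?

With no constraint there are C(12,7) = 792 possible selections.
Selections missing a whole group: no accountants → C(7,7) = 1; no lawyers → C(5,7) = 0.
Both groups omitted at once is impossible, so 792 − 1 = 791.

791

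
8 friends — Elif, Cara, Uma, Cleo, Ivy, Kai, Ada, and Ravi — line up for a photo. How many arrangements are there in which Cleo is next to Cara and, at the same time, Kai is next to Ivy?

2880

Treat {Cleo,Cara} as one block (2 orders) and {Kai,Ivy} as another (2 orders).
That leaves 6 units to arrange: 2 × 2 × 6! = 4 × 720 = 2880.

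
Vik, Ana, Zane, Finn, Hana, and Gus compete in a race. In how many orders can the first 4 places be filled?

This is an ordered selection of 4 from 6: P(6,4).
That gives 6 × 5 × 4 × 3 = 360.

360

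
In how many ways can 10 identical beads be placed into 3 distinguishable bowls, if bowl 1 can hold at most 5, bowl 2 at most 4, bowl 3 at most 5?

15

Without the upper bounds there are C(12,2) = 66 ways to split 10 among 3 bowls.
Subtract solutions that violate a single cap (substitute x_i' = x_i − (cap_i+1)): x_1 ≥ 6 gives C(6,2) = 15; x_2 ≥ 5 gives C(7,2) = 21; x_3 ≥ 6 gives C(6,2) = 15. Together 51.
No two caps can be exceeded simultaneously, so the pair terms are all 0.
By inclusion–exclusion the count is 66 − 51 + 0 = 15.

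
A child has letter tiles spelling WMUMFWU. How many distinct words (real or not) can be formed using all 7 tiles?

630

WMUMFWU has 7 letters with M appearing twice, U appearing twice, and W appearing twice.
The number of distinct arrangements is 7!/(2!·2!·2!) = 5040/8 = 630.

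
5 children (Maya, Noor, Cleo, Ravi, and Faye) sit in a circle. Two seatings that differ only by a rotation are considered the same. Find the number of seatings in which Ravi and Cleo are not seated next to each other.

All circular seatings of 5 people number (4)! = 24.
Seatings with Ravi beside Cleo: treat them as a block with 2 internal orders, giving 2 × (3)! = 12.
Subtracting, 24 − 12 = 12.

12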